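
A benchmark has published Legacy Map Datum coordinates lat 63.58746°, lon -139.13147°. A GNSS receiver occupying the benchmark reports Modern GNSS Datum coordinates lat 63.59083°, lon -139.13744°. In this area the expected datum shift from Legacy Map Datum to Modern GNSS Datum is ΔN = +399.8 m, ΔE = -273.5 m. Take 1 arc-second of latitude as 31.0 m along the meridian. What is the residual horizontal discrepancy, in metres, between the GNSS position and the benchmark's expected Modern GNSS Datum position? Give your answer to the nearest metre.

33 m

Observed coordinate differences: Δφ = +0.00337°, Δλ = -0.00597°.
Converting to metres (1° lat = 111600 m, cos φ = 0.444831): observed ΔN = 376.1 m, observed ΔE = -296.4 m.
Subtracting the expected shift leaves a residual of 376.1 − (399.8) = -23.7 m north and -296.4 − (-273.5) = -22.9 m east.
Residual distance = √((-23.7)² + (-22.9)²) = 32.9 m.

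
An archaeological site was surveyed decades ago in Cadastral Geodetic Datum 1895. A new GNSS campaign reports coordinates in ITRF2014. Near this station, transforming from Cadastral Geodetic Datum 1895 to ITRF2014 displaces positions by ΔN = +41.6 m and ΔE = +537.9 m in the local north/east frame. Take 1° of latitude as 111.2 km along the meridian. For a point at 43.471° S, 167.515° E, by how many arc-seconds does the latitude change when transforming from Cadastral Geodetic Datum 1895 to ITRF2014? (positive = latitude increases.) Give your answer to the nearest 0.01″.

Δφ = 1.35″

1° of latitude = 111.2 km, so Δφ = 41.6 / 111200 = 0.0003741° = 1.347″.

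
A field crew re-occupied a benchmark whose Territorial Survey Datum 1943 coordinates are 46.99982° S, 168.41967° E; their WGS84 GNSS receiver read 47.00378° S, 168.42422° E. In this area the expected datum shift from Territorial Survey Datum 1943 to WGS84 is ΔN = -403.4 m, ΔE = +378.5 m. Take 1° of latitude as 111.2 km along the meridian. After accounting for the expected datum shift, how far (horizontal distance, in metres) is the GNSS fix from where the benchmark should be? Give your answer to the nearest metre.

Observed coordinate differences: Δφ = -0.00396°, Δλ = +0.00455°.
Converting to metres (1° lat = 111200 m, cos φ = 0.682001): observed ΔN = -440.4 m, observed ΔE = 345.1 m.
Subtracting the expected shift leaves a residual of -440.4 − (-403.4) = -37.0 m north and 345.1 − (378.5) = -33.4 m east.
Residual distance = √((-37.0)² + (-33.4)²) = 49.8 m.

50 m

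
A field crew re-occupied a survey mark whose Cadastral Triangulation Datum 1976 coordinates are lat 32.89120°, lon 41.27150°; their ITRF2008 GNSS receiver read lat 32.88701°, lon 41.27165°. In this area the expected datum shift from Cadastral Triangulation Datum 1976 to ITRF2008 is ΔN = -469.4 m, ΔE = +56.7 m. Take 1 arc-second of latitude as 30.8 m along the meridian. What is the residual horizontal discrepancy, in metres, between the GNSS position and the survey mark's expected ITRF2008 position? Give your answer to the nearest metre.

Observed coordinate differences: Δφ = -0.00419°, Δλ = +0.00015°.
Converting to metres (1° lat = 110880 m, cos φ = 0.839703): observed ΔN = -464.6 m, observed ΔE = 14.0 m.
Subtracting the expected shift leaves a residual of -464.6 − (-469.4) = 4.8 m north and 14.0 − (56.7) = -42.7 m east.
Residual distance = √(4.8² + (-42.7)²) = 43.0 m.

43 m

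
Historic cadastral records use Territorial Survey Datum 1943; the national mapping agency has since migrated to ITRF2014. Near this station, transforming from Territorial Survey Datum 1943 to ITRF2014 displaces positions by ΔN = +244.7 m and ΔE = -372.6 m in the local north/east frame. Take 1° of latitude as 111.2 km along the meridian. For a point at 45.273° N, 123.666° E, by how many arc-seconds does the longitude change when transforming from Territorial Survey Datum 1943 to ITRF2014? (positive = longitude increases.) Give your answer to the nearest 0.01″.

Δλ = -17.14″

At latitude 45.273°, cos φ = 0.703730.
1° of longitude at this latitude = 111.2 × cos φ = 78.25 km, so Δλ = -372.6 / 78254.7 = -0.0047614° = -17.141″.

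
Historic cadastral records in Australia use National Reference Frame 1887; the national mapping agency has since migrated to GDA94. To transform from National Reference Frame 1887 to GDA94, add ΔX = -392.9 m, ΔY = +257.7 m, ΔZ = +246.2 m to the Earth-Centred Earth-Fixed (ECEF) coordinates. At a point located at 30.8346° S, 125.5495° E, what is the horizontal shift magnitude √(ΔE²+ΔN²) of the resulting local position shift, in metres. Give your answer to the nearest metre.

468 m

At φ = -30.8346°, λ = 125.5495°: sin φ = -0.512561, cos φ = 0.858651, sin λ = 0.813614, cos λ = -0.581406.
ΔE = −sin λ·ΔX + cos λ·ΔY = −(0.813614)·(-392.9) + (-0.581406)·(257.7) = 169.84 m.
ΔN = −sin φ cos λ·ΔX − sin φ sin λ·ΔY + cos φ·ΔZ = −(-0.512561)(-0.581406)(-392.9) − (-0.512561)(0.813614)(257.7) + (0.858651)(246.2) = 435.95 m.
Horizontal magnitude = √(ΔE² + ΔN²) = √(169.84² + 435.95²) = 467.87 m.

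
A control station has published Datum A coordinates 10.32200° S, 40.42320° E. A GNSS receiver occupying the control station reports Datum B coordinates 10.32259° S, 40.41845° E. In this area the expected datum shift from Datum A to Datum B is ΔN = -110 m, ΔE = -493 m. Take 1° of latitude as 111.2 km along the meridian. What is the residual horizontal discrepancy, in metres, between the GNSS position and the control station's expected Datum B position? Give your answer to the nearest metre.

52 m

Observed coordinate differences: Δφ = -0.00059°, Δλ = -0.00475°.
Converting to metres (1° lat = 111200 m, cos φ = 0.983816): observed ΔN = -65.6 m, observed ΔE = -519.7 m.
Subtracting the expected shift leaves a residual of -65.6 − (-110) = 44.4 m north and -519.7 − (-493) = -26.7 m east.
Residual distance = √(44.4² + (-26.7)²) = 51.8 m.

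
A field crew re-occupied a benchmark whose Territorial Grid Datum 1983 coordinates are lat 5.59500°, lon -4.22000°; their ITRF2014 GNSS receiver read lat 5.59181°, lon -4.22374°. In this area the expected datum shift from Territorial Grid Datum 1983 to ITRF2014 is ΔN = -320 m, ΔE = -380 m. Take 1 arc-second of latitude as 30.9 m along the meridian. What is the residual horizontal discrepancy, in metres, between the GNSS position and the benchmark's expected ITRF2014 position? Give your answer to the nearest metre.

Observed coordinate differences: Δφ = -0.00319°, Δλ = -0.00374°.
Converting to metres (1° lat = 111240 m, cos φ = 0.995236): observed ΔN = -354.9 m, observed ΔE = -414.1 m.
Subtracting the expected shift leaves a residual of -354.9 − (-320) = -34.9 m north and -414.1 − (-380) = -34.1 m east.
Residual distance = √((-34.9)² + (-34.1)²) = 48.7 m.

49 m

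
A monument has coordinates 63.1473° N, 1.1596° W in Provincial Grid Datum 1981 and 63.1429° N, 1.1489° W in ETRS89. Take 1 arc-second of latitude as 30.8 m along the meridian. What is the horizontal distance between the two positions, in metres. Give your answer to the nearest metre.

Δφ = 63.1429° − 63.1473° = -0.0044°; Δλ = -1.1489° − -1.1596° = +0.0107°.
1° of latitude = 3600 × 30.80 = 110880 m.
ΔN = Δφ × 110880 = -487.9 m; ΔE = Δλ × 110880 × cos(63.1473°) = +0.0107 × 110880 × 0.451698 = 535.9 m.
Distance = √(ΔE² + ΔN²) = √(535.9² + (-487.9)²) = 724.7 m.

725 m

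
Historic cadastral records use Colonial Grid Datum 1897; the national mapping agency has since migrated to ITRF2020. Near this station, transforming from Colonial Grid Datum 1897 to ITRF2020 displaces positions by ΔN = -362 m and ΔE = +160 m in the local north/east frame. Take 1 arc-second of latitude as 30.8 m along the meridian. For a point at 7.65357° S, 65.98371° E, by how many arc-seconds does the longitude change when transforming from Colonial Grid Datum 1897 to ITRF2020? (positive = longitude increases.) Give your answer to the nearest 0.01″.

At latitude -7.65357°, cos φ = 0.991091.
1″ of longitude at this latitude = 30.80 × cos φ = 30.5256 m, so Δλ = 160.0 / 30.5256 = 5.241″.

Δλ = 5.24″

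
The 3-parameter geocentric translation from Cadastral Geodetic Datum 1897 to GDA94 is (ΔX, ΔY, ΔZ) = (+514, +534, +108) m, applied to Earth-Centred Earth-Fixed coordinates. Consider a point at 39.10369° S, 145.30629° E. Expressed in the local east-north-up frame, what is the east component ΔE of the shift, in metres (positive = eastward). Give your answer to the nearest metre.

ΔE = -732 m

At φ = -39.10369°, λ = 145.30629°: sin φ = -0.630726, cos φ = 0.776006, sin λ = 0.569189, cos λ = -0.822207.
ΔE = −sin λ·ΔX + cos λ·ΔY = −(0.569189)·(514) + (-0.822207)·(534) = -731.62 m.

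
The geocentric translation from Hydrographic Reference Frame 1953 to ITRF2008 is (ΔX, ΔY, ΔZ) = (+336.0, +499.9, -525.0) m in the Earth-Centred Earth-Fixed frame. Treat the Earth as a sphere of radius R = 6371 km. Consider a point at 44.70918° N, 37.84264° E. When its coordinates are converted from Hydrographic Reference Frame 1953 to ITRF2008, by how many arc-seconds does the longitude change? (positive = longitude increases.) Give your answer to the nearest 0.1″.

Δλ = 8.6″

sin φ = 0.703509, cos φ = 0.710687, sin λ = 0.613495, cos λ = 0.789699.
East component: ΔE = −sin λ·ΔX + cos λ·ΔY = −(0.613495)(336.0) + (0.789699)(499.9) = 188.64 m.
1° of latitude spans πR/180 = 111195 m; at latitude φ, 1° of longitude spans that × cos φ = 79024.8 m, so Δλ = 188.64 / 79024.8 × 3600 = 8.593″.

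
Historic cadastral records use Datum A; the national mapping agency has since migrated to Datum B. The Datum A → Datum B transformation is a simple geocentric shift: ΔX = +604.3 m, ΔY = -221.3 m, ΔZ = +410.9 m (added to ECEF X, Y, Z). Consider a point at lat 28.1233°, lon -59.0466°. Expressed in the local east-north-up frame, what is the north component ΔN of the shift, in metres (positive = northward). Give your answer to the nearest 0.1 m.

ΔN = 126.4 m

At φ = 28.1233°, λ = -59.0466°: sin φ = 0.471371, cos φ = 0.881935, sin λ = -0.857586, cos λ = 0.514341.
ΔN = −sin φ cos λ·ΔX − sin φ sin λ·ΔY + cos φ·ΔZ = −(0.471371)(0.514341)(604.3) − (0.471371)(-0.857586)(-221.3) + (0.881935)(410.9) = 126.42 m.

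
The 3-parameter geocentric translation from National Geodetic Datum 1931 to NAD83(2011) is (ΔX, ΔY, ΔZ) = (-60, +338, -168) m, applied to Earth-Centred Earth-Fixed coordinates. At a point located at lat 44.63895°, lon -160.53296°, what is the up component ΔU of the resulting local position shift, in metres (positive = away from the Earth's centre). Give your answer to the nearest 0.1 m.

The local up (radial) axis is (cos φ cos λ, cos φ sin λ, sin φ), giving ΔU = 40.252 − 80.151 − 118.043 = -157.94 m.

ΔU = -157.9 m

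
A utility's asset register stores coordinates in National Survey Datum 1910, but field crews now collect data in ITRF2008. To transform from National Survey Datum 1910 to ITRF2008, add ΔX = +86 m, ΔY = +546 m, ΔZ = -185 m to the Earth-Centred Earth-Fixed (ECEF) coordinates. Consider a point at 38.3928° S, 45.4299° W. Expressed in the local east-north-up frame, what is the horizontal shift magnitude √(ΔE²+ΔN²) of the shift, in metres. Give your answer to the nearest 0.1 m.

The local east axis at (φ, λ) is (−sin λ, cos λ, 0), so ΔE = −sin(-45.4299°)·86 + cos(-45.4299°)·546 = 444.44 m.
The local north axis is (−sin φ cos λ, −sin φ sin λ, cos φ), giving ΔN = 37.482 − 241.567 − 144.998 = -349.08 m.
Horizontal magnitude = √(ΔE² + ΔN²) = √(444.44² + (-349.08)²) = 565.14 m.

565.1 m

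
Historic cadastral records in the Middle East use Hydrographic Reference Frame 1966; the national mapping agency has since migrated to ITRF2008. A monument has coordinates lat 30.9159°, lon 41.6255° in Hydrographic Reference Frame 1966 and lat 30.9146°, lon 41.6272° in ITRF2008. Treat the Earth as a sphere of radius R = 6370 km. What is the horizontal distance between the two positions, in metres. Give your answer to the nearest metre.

Δφ = 30.9146° − 30.9159° = -0.0013°; Δλ = 41.6272° − 41.6255° = +0.0017°.
1° along a meridian = πR/180 = 111177 m.
ΔN = Δφ × 111177 = -144.5 m; ΔE = Δλ × 111177 × cos(30.9159°) = +0.0017 × 111177 × 0.857922 = 162.1 m.
Distance = √(ΔE² + ΔN²) = √(162.1² + (-144.5)²) = 217.2 m.

217 m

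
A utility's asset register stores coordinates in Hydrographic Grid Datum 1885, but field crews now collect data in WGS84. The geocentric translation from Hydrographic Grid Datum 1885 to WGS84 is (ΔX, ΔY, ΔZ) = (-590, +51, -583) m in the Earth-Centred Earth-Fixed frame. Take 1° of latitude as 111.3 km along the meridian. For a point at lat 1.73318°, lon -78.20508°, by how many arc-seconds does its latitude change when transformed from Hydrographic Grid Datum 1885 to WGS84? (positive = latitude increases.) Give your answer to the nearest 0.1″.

Δφ = -18.7″

sin φ = 0.030245, cos φ = 0.999543, sin λ = -0.978886, cos λ = 0.204409.
North component: ΔN = −sin φ cos λ·ΔX − sin φ sin λ·ΔY + cos φ·ΔZ = −(0.030245)(0.204409)(-590) − (0.030245)(-0.978886)(51) + (0.999543)(-583) = -577.58 m.
1° of latitude spans 111300 m, so Δφ = -577.58 / 111300 × 3600 = -18.682″.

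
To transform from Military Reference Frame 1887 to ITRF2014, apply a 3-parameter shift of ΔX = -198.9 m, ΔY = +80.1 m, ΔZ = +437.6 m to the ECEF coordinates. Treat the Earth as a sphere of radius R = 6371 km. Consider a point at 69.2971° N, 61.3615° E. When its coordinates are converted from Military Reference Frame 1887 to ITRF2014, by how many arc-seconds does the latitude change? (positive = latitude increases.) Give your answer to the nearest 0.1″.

sin φ = 0.935426, cos φ = 0.353522, sin λ = 0.877661, cos λ = 0.479282.
North component: ΔN = −sin φ cos λ·ΔX − sin φ sin λ·ΔY + cos φ·ΔZ = −(0.935426)(0.479282)(-198.9) − (0.935426)(0.877661)(80.1) + (0.353522)(437.6) = 178.11 m.
1° of latitude spans πR/180 = 111195 m, so Δφ = 178.11 / 111195 × 3600 = 5.767″.

Δφ = 5.8″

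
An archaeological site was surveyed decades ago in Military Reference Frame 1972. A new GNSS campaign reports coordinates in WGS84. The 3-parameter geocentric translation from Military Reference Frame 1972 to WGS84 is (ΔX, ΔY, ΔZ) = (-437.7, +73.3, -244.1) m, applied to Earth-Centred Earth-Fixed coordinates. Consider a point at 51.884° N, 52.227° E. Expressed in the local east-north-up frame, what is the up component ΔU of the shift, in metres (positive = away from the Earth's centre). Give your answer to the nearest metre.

The local up (radial) axis is (cos φ cos λ, cos φ sin λ, sin φ), giving ΔU = -165.490 + 35.763 − 192.049 = -321.78 m.

ΔU = -322 m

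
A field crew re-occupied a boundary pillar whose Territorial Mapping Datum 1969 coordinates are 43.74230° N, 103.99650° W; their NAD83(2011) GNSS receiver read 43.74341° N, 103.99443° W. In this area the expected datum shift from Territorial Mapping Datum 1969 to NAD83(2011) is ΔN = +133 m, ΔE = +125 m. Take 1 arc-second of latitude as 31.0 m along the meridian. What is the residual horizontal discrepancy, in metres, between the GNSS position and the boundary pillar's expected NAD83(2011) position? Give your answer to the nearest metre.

43 m

Observed coordinate differences: Δφ = +0.00111°, Δλ = +0.00207°.
Converting to metres (1° lat = 111600 m, cos φ = 0.722457): observed ΔN = 123.9 m, observed ΔE = 166.9 m.
Subtracting the expected shift leaves a residual of 123.9 − (133) = -9.1 m north and 166.9 − (125) = 41.9 m east.
Residual distance = √((-9.1)² + 41.9²) = 42.9 m.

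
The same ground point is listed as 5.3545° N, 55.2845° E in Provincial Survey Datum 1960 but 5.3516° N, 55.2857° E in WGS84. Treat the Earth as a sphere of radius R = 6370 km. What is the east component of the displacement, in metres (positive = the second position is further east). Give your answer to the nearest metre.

ΔE = 133 m

Δφ = 5.3516° − 5.3545° = -0.0029°; Δλ = 55.2857° − 55.2845° = +0.0012°.
1° along a meridian = πR/180 = 111177 m.
ΔN = Δφ × 111177 = -322.4 m; ΔE = Δλ × 111177 × cos(5.3545°) = +0.0012 × 111177 × 0.995636 = 132.8 m.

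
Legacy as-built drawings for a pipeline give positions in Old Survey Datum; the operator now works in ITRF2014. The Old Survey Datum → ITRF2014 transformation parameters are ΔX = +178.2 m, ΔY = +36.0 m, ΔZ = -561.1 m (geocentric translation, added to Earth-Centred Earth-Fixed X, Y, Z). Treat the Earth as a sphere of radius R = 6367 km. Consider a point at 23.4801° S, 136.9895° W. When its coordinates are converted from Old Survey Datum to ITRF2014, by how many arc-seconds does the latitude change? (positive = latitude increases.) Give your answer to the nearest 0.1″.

sin φ = -0.398431, cos φ = 0.917199, sin λ = -0.682132, cos λ = -0.731229.
North component: ΔN = −sin φ cos λ·ΔX − sin φ sin λ·ΔY + cos φ·ΔZ = −(-0.398431)(-0.731229)(178.2) − (-0.398431)(-0.682132)(36.0) + (0.917199)(-561.1) = -576.34 m.
1° of latitude spans πR/180 = 111125 m, so Δφ = -576.34 / 111125 × 3600 = -18.671″.

Δφ = -18.7″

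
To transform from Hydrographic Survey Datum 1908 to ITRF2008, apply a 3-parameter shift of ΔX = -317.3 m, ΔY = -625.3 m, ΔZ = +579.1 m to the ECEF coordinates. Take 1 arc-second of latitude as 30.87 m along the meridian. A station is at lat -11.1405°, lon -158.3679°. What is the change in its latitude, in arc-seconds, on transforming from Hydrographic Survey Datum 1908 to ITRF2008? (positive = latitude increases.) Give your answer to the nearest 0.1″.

Δφ = 21.7″

sin φ = -0.193216, cos φ = 0.981156, sin λ = -0.368645, cos λ = -0.929570.
North component: ΔN = −sin φ cos λ·ΔX − sin φ sin λ·ΔY + cos φ·ΔZ = −(-0.193216)(-0.929570)(-317.3) − (-0.193216)(-0.368645)(-625.3) + (0.981156)(579.1) = 669.72 m.
1° of latitude spans 3600 × 30.87 = 111132 m, so Δφ = 669.72 / 111132 × 3600 = 21.695″.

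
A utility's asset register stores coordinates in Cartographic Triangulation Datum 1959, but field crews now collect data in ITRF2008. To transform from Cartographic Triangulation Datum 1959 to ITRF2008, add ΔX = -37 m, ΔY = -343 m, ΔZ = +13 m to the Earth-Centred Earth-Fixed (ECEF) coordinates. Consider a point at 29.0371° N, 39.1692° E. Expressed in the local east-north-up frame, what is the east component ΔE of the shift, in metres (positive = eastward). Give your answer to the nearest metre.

The local east axis at (φ, λ) is (−sin λ, cos λ, 0), so ΔE = −sin(39.1692°)·(-37) + cos(39.1692°)·(-343) = -242.55 m.

ΔE = -243 m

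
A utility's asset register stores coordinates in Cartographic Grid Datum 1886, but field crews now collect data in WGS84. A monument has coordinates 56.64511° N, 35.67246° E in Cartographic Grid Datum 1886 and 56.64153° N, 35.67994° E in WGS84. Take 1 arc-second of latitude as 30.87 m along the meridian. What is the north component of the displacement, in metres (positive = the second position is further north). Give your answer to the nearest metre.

Δφ = 56.64153° − 56.64511° = -0.00358°; Δλ = 35.67994° − 35.67246° = +0.00748°.
1° of latitude = 3600 × 30.87 = 111132 m.
ΔN = Δφ × 111132 = -397.9 m; ΔE = Δλ × 111132 × cos(56.64511°) = +0.00748 × 111132 × 0.549823 = 457.1 m.

ΔN = -398 m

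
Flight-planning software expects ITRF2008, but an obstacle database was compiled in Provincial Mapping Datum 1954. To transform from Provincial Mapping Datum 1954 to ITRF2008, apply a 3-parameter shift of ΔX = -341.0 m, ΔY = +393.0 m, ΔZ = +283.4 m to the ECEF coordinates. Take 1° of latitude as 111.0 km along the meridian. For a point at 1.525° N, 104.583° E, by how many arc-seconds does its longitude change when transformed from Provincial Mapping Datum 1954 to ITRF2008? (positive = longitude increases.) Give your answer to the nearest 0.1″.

sin φ = 0.026613, cos φ = 0.999646, sin λ = 0.967784, cos λ = -0.251782.
East component: ΔE = −sin λ·ΔX + cos λ·ΔY = −(0.967784)(-341.0) + (-0.251782)(393.0) = 231.06 m.
1° of latitude spans 111000 m; at latitude φ, 1° of longitude spans that × cos φ = 110960.7 m, so Δλ = 231.06 / 110960.7 × 3600 = 7.497″.

Δλ = 7.5″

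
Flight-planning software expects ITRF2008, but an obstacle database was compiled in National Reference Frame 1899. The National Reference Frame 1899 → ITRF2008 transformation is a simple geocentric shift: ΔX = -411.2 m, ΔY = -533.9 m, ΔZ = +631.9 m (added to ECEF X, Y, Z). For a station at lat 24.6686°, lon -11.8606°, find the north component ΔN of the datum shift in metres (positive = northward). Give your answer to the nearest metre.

The local north axis is (−sin φ cos λ, −sin φ sin λ, cos φ), giving ΔN = 167.958 − 45.799 + 574.231 = 696.39 m.

ΔN = 696 m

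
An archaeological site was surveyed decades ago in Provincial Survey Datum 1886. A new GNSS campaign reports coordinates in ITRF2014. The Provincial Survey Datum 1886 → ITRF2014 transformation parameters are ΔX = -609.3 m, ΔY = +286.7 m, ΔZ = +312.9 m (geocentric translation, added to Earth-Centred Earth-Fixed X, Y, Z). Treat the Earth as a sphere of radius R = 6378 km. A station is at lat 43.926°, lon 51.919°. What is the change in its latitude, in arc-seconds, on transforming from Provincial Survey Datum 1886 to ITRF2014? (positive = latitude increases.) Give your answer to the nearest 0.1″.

Δφ = 10.7″

sin φ = 0.693729, cos φ = 0.720236, sin λ = 0.787140, cos λ = 0.616775.
North component: ΔN = −sin φ cos λ·ΔX − sin φ sin λ·ΔY + cos φ·ΔZ = −(0.693729)(0.616775)(-609.3) − (0.693729)(0.787140)(286.7) + (0.720236)(312.9) = 329.51 m.
1° of latitude spans πR/180 = 111317 m, so Δφ = 329.51 / 111317 × 3600 = 10.656″.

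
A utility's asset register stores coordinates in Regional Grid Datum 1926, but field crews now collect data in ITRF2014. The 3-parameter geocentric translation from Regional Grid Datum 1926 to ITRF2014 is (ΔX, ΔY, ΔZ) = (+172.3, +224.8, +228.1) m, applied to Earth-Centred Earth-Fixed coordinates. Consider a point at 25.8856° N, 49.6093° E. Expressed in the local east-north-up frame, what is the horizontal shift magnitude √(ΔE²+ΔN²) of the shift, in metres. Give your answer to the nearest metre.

The local east axis at (φ, λ) is (−sin λ, cos λ, 0), so ΔE = −sin(49.6093°)·172.3 + cos(49.6093°)·224.8 = 14.44 m.
The local north axis is (−sin φ cos λ, −sin φ sin λ, cos φ), giving ΔN = -48.744 − 74.749 + 205.214 = 81.72 m.
Horizontal magnitude = √(ΔE² + ΔN²) = √(14.44² + 81.72²) = 82.99 m.

83 m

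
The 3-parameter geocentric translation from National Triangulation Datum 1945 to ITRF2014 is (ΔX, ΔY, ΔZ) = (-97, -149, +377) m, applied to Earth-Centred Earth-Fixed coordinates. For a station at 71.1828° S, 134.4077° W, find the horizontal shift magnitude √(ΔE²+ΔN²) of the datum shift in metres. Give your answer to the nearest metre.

At φ = -71.1828°, λ = -134.4077°: sin φ = -0.946552, cos φ = 0.322550, sin λ = -0.714379, cos λ = -0.699759.
ΔE = −sin λ·ΔX + cos λ·ΔY = −(-0.714379)·(-97) + (-0.699759)·(-149) = 34.97 m.
ΔN = −sin φ cos λ·ΔX − sin φ sin λ·ΔY + cos φ·ΔZ = −(-0.946552)(-0.699759)(-97) − (-0.946552)(-0.714379)(-149) + (0.322550)(377) = 286.60 m.
Horizontal magnitude = √(ΔE² + ΔN²) = √(34.97² + 286.60²) = 288.73 m.

289 m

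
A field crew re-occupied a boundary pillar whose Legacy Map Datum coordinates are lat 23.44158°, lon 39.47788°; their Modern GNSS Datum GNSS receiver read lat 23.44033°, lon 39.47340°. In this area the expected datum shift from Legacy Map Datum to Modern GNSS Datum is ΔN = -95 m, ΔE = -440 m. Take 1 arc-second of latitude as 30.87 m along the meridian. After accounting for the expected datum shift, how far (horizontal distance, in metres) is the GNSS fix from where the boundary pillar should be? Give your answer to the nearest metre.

Observed coordinate differences: Δφ = -0.00125°, Δλ = -0.00448°.
Converting to metres (1° lat = 111132 m, cos φ = 0.917466): observed ΔN = -138.9 m, observed ΔE = -456.8 m.
Subtracting the expected shift leaves a residual of -138.9 − (-95) = -43.9 m north and -456.8 − (-440) = -16.8 m east.
Residual distance = √((-43.9)² + (-16.8)²) = 47.0 m.

47 m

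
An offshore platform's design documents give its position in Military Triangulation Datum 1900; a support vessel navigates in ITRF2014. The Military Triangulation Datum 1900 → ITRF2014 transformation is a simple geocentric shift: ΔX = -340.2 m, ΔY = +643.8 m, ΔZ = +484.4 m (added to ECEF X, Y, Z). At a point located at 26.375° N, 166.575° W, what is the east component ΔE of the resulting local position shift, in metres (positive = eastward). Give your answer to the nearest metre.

ΔE = -705 m

The local east axis at (φ, λ) is (−sin λ, cos λ, 0), so ΔE = −sin(-166.575°)·(-340.2) + cos(-166.575°)·643.8 = -705.19 m.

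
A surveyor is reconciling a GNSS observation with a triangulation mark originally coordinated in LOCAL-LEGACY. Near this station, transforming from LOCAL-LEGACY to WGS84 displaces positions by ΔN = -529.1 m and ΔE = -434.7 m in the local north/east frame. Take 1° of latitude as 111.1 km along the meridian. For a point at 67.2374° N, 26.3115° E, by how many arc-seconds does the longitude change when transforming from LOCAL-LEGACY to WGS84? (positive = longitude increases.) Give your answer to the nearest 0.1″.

At latitude 67.2374°, cos φ = 0.386914.
1° of longitude at this latitude = 111.1 × cos φ = 42.99 km, so Δλ = -434.7 / 42986.1 = -0.0101126° = -36.405″.

Δλ = -36.4″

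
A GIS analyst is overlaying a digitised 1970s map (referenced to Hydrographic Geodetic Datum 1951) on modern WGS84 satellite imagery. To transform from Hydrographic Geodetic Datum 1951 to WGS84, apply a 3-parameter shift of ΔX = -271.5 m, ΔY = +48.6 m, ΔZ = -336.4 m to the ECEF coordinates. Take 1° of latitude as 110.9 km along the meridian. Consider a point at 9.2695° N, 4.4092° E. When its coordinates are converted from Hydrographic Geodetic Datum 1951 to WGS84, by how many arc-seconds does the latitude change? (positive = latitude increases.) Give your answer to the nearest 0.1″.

Δφ = -9.4″

sin φ = 0.161078, cos φ = 0.986942, sin λ = 0.076879, cos λ = 0.997040.
North component: ΔN = −sin φ cos λ·ΔX − sin φ sin λ·ΔY + cos φ·ΔZ = −(0.161078)(0.997040)(-271.5) − (0.161078)(0.076879)(48.6) + (0.986942)(-336.4) = -289.01 m.
1° of latitude spans 110900 m, so Δφ = -289.01 / 110900 × 3600 = -9.382″.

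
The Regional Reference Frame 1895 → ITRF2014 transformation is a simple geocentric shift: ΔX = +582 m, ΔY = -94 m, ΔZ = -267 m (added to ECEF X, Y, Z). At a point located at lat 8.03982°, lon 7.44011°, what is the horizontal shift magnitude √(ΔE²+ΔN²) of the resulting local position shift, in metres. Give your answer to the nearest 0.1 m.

The local east axis at (φ, λ) is (−sin λ, cos λ, 0), so ΔE = −sin(7.44011°)·582 + cos(7.44011°)·(-94) = -168.57 m.
The local north axis is (−sin φ cos λ, −sin φ sin λ, cos φ), giving ΔN = -80.714 + 1.702 − 264.376 = -343.39 m.
Horizontal magnitude = √(ΔE² + ΔN²) = √((-168.57)² + (-343.39)²) = 382.53 m.

382.5 m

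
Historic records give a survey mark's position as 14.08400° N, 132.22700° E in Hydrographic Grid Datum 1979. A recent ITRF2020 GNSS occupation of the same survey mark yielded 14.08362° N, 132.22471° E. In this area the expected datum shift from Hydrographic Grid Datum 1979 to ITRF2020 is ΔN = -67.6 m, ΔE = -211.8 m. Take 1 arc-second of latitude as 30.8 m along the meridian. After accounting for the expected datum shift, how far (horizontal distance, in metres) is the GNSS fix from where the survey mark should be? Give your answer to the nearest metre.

43 m

Observed coordinate differences: Δφ = -0.00038°, Δλ = -0.00229°.
Converting to metres (1° lat = 110880 m, cos φ = 0.969940): observed ΔN = -42.1 m, observed ΔE = -246.3 m.
Subtracting the expected shift leaves a residual of -42.1 − (-67.6) = 25.5 m north and -246.3 − (-211.8) = -34.5 m east.
Residual distance = √(25.5² + (-34.5)²) = 42.9 m.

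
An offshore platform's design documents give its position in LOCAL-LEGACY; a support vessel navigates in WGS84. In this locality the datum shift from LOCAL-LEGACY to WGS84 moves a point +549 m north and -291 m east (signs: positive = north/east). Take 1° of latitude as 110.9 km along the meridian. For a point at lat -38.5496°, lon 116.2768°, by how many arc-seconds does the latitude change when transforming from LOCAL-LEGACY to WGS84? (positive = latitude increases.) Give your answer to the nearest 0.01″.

Δφ = 17.82″

1° of latitude = 110.9 km, so Δφ = 549.0 / 110900 = 0.0049504° = 17.821″.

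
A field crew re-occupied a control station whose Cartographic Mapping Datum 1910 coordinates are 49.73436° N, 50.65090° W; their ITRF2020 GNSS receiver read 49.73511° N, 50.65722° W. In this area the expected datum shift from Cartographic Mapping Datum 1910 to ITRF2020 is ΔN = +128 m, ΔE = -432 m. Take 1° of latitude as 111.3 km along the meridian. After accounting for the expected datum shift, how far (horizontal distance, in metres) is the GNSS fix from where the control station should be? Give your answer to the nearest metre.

50 m

Observed coordinate differences: Δφ = +0.00075°, Δλ = -0.00632°.
Converting to metres (1° lat = 111300 m, cos φ = 0.646332): observed ΔN = 83.5 m, observed ΔE = -454.6 m.
Subtracting the expected shift leaves a residual of 83.5 − (128) = -44.5 m north and -454.6 − (-432) = -22.6 m east.
Residual distance = √((-44.5)² + (-22.6)²) = 50.0 m.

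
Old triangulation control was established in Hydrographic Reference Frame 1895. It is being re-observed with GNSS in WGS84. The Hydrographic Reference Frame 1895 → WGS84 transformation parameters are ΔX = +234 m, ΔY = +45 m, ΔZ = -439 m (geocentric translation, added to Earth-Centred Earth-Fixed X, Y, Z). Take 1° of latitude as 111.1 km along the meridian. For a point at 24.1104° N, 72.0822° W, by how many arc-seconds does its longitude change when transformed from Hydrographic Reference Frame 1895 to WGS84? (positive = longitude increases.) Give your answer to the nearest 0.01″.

Δλ = 8.40″

sin φ = 0.408496, cos φ = 0.912760, sin λ = -0.951499, cos λ = 0.307652.
East component: ΔE = −sin λ·ΔX + cos λ·ΔY = −(-0.951499)(234) + (0.307652)(45) = 236.50 m.
1° of latitude spans 111100 m; at latitude φ, 1° of longitude spans that × cos φ = 101407.6 m, so Δλ = 236.50 / 101407.6 × 3600 = 8.396″.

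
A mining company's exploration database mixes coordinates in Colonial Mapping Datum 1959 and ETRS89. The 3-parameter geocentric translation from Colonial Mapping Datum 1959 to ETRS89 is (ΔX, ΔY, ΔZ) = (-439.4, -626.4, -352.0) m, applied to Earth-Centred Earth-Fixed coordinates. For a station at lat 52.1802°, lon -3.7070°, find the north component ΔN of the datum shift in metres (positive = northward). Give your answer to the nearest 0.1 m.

The local north axis is (−sin φ cos λ, −sin φ sin λ, cos φ), giving ΔN = 346.375 − 31.992 − 215.839 = 98.54 m.

ΔN = 98.5 m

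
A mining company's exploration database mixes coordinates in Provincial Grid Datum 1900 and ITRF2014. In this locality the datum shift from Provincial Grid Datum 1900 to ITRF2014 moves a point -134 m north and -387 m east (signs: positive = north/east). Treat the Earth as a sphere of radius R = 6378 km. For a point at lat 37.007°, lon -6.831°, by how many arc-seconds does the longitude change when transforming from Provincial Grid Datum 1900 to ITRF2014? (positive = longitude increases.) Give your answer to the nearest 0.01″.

At latitude 37.007°, cos φ = 0.798562.
One radian of longitude at latitude φ spans R cos φ, so Δλ = ΔE / (R cos φ) = -387.0 / (6378000 × 0.798562) = -7.5983e-05 rad = -15.673″.

Δλ = -15.67″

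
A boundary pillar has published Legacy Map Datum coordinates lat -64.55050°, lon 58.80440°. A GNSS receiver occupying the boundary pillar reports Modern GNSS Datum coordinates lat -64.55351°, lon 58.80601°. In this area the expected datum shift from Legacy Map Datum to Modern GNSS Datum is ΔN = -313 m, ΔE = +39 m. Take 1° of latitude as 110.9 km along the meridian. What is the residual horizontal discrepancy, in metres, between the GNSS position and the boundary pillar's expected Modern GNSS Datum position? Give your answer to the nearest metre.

Observed coordinate differences: Δφ = -0.00301°, Δλ = +0.00161°.
Converting to metres (1° lat = 110900 m, cos φ = 0.429715): observed ΔN = -333.8 m, observed ΔE = 76.7 m.
Subtracting the expected shift leaves a residual of -333.8 − (-313) = -20.8 m north and 76.7 − (39) = 37.7 m east.
Residual distance = √((-20.8)² + 37.7²) = 43.1 m.

43 m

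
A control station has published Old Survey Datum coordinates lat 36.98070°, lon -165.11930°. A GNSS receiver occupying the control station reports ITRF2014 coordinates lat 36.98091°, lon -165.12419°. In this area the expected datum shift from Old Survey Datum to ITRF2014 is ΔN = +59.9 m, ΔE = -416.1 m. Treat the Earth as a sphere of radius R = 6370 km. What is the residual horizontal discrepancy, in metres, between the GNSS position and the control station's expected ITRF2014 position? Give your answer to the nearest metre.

Observed coordinate differences: Δφ = +0.00021°, Δλ = -0.00489°.
Converting to metres (1° lat = 111177 m, cos φ = 0.798838): observed ΔN = 23.3 m, observed ΔE = -434.3 m.
Subtracting the expected shift leaves a residual of 23.3 − (59.9) = -36.6 m north and -434.3 − (-416.1) = -18.2 m east.
Residual distance = √((-36.6)² + (-18.2)²) = 40.8 m.

41 m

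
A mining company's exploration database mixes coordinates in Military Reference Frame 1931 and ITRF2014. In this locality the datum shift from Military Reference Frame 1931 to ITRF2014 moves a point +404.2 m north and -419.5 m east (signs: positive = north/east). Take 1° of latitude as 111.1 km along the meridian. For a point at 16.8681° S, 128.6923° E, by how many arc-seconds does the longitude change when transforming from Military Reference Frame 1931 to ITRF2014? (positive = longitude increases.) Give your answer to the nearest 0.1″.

Δλ = -14.2″

At latitude -16.8681°, cos φ = 0.956975.
1° of longitude at this latitude = 111.1 × cos φ = 106.32 km, so Δλ = -419.5 / 106320.0 = -0.0039456° = -14.204″.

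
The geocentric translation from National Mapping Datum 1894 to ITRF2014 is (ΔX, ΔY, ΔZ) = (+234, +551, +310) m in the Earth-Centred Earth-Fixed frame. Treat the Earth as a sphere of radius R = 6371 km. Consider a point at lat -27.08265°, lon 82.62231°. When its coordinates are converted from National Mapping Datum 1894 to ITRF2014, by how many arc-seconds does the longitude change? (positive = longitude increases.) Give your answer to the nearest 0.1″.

sin φ = -0.455275, cos φ = 0.890351, sin λ = 0.991721, cos λ = 0.128409.
East component: ΔE = −sin λ·ΔX + cos λ·ΔY = −(0.991721)(234) + (0.128409)(551) = -161.31 m.
1° of latitude spans πR/180 = 111195 m; at latitude φ, 1° of longitude spans that × cos φ = 99002.5 m, so Δλ = -161.31 / 99002.5 × 3600 = -5.866″.

Δλ = -5.9″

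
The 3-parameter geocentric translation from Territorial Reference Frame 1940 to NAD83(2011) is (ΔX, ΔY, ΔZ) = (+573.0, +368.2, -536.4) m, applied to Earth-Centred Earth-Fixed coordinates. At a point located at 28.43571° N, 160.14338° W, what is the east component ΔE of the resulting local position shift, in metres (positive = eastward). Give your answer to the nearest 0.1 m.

ΔE = -151.7 m

At φ = 28.43571°, λ = -160.14338°: sin φ = 0.476172, cos φ = 0.879352, sin λ = -0.339668, cos λ = -0.940546.
ΔE = −sin λ·ΔX + cos λ·ΔY = −(-0.339668)·(573.0) + (-0.940546)·(368.2) = -151.68 m.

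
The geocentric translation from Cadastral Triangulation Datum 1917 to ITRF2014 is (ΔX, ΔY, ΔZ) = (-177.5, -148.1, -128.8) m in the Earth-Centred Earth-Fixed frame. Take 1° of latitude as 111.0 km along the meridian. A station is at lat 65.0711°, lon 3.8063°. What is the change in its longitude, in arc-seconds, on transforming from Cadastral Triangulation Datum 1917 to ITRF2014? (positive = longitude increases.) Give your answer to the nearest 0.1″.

Δλ = -10.5″

sin φ = 0.906832, cos φ = 0.421493, sin λ = 0.066384, cos λ = 0.997794.
East component: ΔE = −sin λ·ΔX + cos λ·ΔY = −(0.066384)(-177.5) + (0.997794)(-148.1) = -135.99 m.
1° of latitude spans 111000 m; at latitude φ, 1° of longitude spans that × cos φ = 46785.8 m, so Δλ = -135.99 / 46785.8 × 3600 = -10.464″.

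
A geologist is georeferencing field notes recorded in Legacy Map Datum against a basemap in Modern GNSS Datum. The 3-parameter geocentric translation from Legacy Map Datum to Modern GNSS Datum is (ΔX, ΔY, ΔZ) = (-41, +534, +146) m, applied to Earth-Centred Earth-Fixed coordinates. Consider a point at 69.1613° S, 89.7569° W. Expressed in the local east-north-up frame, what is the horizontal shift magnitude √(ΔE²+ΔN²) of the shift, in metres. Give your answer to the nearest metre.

449 m

At φ = -69.1613°, λ = -89.7569°: sin φ = -0.934586, cos φ = 0.355738, sin λ = -0.999991, cos λ = 0.004243.
ΔE = −sin λ·ΔX + cos λ·ΔY = −(-0.999991)·(-41) + (0.004243)·(534) = -38.73 m.
ΔN = −sin φ cos λ·ΔX − sin φ sin λ·ΔY + cos φ·ΔZ = −(-0.934586)(0.004243)(-41) − (-0.934586)(-0.999991)(534) + (0.355738)(146) = -447.29 m.
Horizontal magnitude = √(ΔE² + ΔN²) = √((-38.73)² + (-447.29)²) = 448.96 m.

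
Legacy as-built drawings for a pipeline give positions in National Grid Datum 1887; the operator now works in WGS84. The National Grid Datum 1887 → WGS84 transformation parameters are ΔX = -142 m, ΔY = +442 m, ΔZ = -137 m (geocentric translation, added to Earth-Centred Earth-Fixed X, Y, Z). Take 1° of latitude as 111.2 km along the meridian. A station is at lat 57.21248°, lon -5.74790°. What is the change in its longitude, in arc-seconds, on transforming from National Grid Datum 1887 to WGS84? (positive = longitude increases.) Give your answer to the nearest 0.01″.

Δλ = 25.44″

sin φ = 0.840685, cos φ = 0.541525, sin λ = -0.100152, cos λ = 0.994972.
East component: ΔE = −sin λ·ΔX + cos λ·ΔY = −(-0.100152)(-142) + (0.994972)(442) = 425.56 m.
1° of latitude spans 111200 m; at latitude φ, 1° of longitude spans that × cos φ = 60217.6 m, so Δλ = 425.56 / 60217.6 × 3600 = 25.441″.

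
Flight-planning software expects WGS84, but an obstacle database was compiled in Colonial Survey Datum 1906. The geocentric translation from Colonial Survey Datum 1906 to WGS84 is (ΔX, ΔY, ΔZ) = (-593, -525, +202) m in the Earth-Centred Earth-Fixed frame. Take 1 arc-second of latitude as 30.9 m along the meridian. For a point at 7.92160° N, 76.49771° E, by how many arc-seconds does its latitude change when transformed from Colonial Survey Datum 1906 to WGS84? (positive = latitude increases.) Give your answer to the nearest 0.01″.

Δφ = 9.37″

sin φ = 0.137818, cos φ = 0.990458, sin λ = 0.972361, cos λ = 0.233484.
North component: ΔN = −sin φ cos λ·ΔX − sin φ sin λ·ΔY + cos φ·ΔZ = −(0.137818)(0.233484)(-593) − (0.137818)(0.972361)(-525) + (0.990458)(202) = 289.51 m.
1° of latitude spans 3600 × 30.90 = 111240 m, so Δφ = 289.51 / 111240 × 3600 = 9.369″.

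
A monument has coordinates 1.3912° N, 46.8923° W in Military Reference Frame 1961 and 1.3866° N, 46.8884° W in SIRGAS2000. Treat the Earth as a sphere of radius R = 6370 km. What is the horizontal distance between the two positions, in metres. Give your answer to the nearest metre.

670 m

Δφ = 1.3866° − 1.3912° = -0.0046°; Δλ = -46.8884° − -46.8923° = +0.0039°.
1° along a meridian = πR/180 = 111177 m.
ΔN = Δφ × 111177 = -511.4 m; ΔE = Δλ × 111177 × cos(1.3912°) = +0.0039 × 111177 × 0.999705 = 433.5 m.
Distance = √(ΔE² + ΔN²) = √(433.5² + (-511.4)²) = 670.4 m.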